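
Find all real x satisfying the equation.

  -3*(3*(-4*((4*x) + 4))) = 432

Step 1. [-3*(3*(-4*((4*x) + 4))) = 432] divide by the outer -3 ⇒ div: 3*(-4*((4*x) + 4)) = -144.
Step 2. [3*(-4*((4*x) + 4)) = -144] divide by the outer 3. So div: -4*((4*x) + 4) = -48.
Step 3. [-4*((4*x) + 4) = -48] LHS = -4·(…); ÷-4 both sides ⇒ div: (4*x) + 4 = 12.
Step 4. [(4*x) + 4 = 12] 4 comes off first (subtract 4), so sub: 4*x = 8.
Step 5. [4*x = 8] leading coefficient 4: divide by 4 ⇒ div: x = 2.

Answer: x ∈ {2}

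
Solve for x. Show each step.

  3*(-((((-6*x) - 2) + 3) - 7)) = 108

Step 1. [3*(-((((-6*x) - 2) + 3) - 7)) = 108] LHS = 3·(…); ÷3 both sides. So div: -((((-6*x) - 2) + 3) - 7) = 36.
Step 2. [-((((-6*x) - 2) + 3) - 7) = 36] flip signs both sides, so neg: (((-6*x) - 2) + 3) - 7 = -36.
Step 3. [(((-6*x) - 2) + 3) - 7 = -36] -7 is outermost — add 7 both sides ⇒ sub: ((-6*x) - 2) + 3 = -29.
Step 4. [((-6*x) - 2) + 3 = -29] subtract 3: x sits inside (… + 3). So sub: (-6*x) - 2 = -32.
Step 5. [(-6*x) - 2 = -32] 2 comes off first (add 2) ⇒ sub: -6*x = -30.
Step 6. [-6*x = -30] leading coefficient -6: divide by -6 ⇒ div: x = 5.

Answer: x ∈ {5}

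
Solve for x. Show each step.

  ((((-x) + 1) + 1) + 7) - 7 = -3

Step 1. [((((-x) + 1) + 1) + 7) - 7 = -3] the outer -7 inverts by adding 7, so sub: (((-x) + 1) + 1) + 7 = 4.
Step 2. [(((-x) + 1) + 1) + 7 = 4] 7 comes off first (subtract 7), so sub: ((-x) + 1) + 1 = -3.
Step 3. [((-x) + 1) + 1 = -3] +1 is outermost — subtract 1 both sides, so sub: (-x) + 1 = -4.
Step 4. [(-x) + 1 = -4] the outer +1 inverts by subtracting 1 ⇒ sub: -x = -5.
Step 5. [-x = -5] LHS negated; negate both sides, so neg: x = 5.

Answer: x ∈ {5}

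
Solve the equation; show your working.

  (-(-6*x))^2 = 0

Step 1. [(-(-6*x))^2 = 0] LHS squared, RHS 0 ≥ 0: apply √ (±), so sqrt: -(-6*x) = 0.
Step 2. [-(-6*x) = 0] leading − — multiply by −1, so neg: -6*x = 0.
Step 3. [-6*x = 0] divide by the outer -6, so div: x = 0.

Answer: x ∈ {0}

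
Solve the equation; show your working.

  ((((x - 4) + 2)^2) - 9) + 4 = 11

Step 1. [((((x - 4) + 2)^2) - 9) + 4 = 11] subtract 4: x sits inside (… + 4). So sub: (((x - 4) + 2)^2) - 9 = 7.
Step 2. [(((x - 4) + 2)^2) - 9 = 7] peel the -9: add 9 from each side, so sub: ((x - 4) + 2)^2 = 16.
Step 3. [((x - 4) + 2)^2 = 16] LHS squared, RHS 16 ≥ 0: apply √ (±), so sqrt: (x - 4) + 2 = 4 or -4.
Step 4. [(x - 4) + 2 = 4 or -4] subtract 2: x sits inside (… + 2), so sub: x - 4 = 2 or -6.
Step 5. [x - 4 = 2 or -6] 4 comes off first (add 4). So sub: x = 6 or -2.

Answer: x ∈ {-2, 6}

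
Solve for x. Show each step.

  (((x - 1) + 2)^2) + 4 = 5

Step 1. [(((x - 1) + 2)^2) + 4 = 5] the outer +4 inverts by subtracting 4, so sub: ((x - 1) + 2)^2 = 1.
Step 2. [((x - 1) + 2)^2 = 1] LHS squared, RHS 1 ≥ 0: apply √ (±), so sqrt: (x - 1) + 2 = 1 or -1.
Step 3. [(x - 1) + 2 = 1 or -1] +2 is outermost — subtract 2 both sides. So sub: x - 1 = -1 or -3.
Step 4. [x - 1 = -1 or -3] 1 comes off first (add 1). So sub: x = 0 or -2.

Answer: x ∈ {-2, 0}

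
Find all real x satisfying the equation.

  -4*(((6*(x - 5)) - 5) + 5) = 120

Step 1. [-4*(((6*(x - 5)) - 5) + 5) = 120] -4·(inner) — divide through by -4 ⇒ div: ((6*(x - 5)) - 5) + 5 = -30.
Step 2. [((6*(x - 5)) - 5) + 5 = -30] +5 is outermost — subtract 5 both sides, so sub: (6*(x - 5)) - 5 = -35.
Step 3. [(6*(x - 5)) - 5 = -35] the outer -5 inverts by adding 5. So sub: 6*(x - 5) = -30.
Step 4. [6*(x - 5) = -30] divide by the outer 6 ⇒ div: x - 5 = -5.
Step 5. [x - 5 = -5] 5 comes off first (add 5), so sub: x = 0.

Answer: x ∈ {0}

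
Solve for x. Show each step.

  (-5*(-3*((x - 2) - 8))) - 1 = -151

Step 1. [(-5*(-3*((x - 2) - 8))) - 1 = -151] 1 comes off first (add 1), so sub: -5*(-3*((x - 2) - 8)) = -150.
Step 2. [-5*(-3*((x - 2) - 8)) = -150] leading coefficient -5: divide by -5, so div: -3*((x - 2) - 8) = 30.
Step 3. [-3*((x - 2) - 8) = 30] leading coefficient -3: divide by -3. So div: (x - 2) - 8 = -10.
Step 4. [(x - 2) - 8 = -10] 8 comes off first (add 8), so sub: x - 2 = -2.
Step 5. [x - 2 = -2] peel the -2: add 2 from each side, so sub: x = 0.

Answer: x ∈ {0}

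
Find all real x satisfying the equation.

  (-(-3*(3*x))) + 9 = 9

Step 1. [(-(-3*(3*x))) + 9 = 9] subtract 9: x sits inside (… + 9). So sub: -(-3*(3*x)) = 0.
Step 2. [-(-3*(3*x)) = 0] LHS negated; negate both sides, so neg: -3*(3*x) = 0.
Step 3. [-3*(3*x) = 0] -3 out front; divide by -3. So div: 3*x = 0.
Step 4. [3*x = 0] 3 out front; divide by 3, so div: x = 0.

Answer: x ∈ {0}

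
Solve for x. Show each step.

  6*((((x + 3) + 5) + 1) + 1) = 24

Step 1. [6*((((x + 3) + 5) + 1) + 1) = 24] leading coefficient 6: divide by 6 ⇒ div: (((x + 3) + 5) + 1) + 1 = 4.
Step 2. [(((x + 3) + 5) + 1) + 1 = 4] peel the +1: subtract 1 from each side ⇒ sub: ((x + 3) + 5) + 1 = 3.
Step 3. [((x + 3) + 5) + 1 = 3] 1 comes off first (subtract 1) ⇒ sub: (x + 3) + 5 = 2.
Step 4. [(x + 3) + 5 = 2] peel the +5: subtract 5 from each side ⇒ sub: x + 3 = -3.
Step 5. [x + 3 = -3] +3 is outermost — subtract 3 both sides, so sub: x = -6.

Answer: x ∈ {-6}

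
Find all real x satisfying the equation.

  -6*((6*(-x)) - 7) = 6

Step 1. [-6*((6*(-x)) - 7) = 6] -6 out front; divide by -6 ⇒ div: (6*(-x)) - 7 = -1.
Step 2. [(6*(-x)) - 7 = -1] the outer -7 inverts by adding 7 ⇒ sub: 6*(-x) = 6.
Step 3. [6*(-x) = 6] 6 out front; divide by 6 ⇒ div: -x = 1.
Step 4. [-x = 1] flip signs both sides, so neg: x = -1.

Answer: x ∈ {-1}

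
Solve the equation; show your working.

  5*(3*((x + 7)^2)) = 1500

Step 1. [5*(3*((x + 7)^2)) = 1500] leading coefficient 5: divide by 5. So div: 3*((x + 7)^2) = 300.
Step 2. [3*((x + 7)^2) = 300] divide by the outer 3, so div: (x + 7)^2 = 100.
Step 3. [(x + 7)^2 = 100] LHS squared, RHS 100 ≥ 0: apply √ (±), so sqrt: x + 7 = 10 or -10.
Step 4. [x + 7 = 10 or -10] peel the +7: subtract 7 from each side, so sub: x = 3 or -17.

Answer: x ∈ {-17, 3}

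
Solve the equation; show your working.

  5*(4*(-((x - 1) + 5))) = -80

Step 1. [5*(4*(-((x - 1) + 5))) = -80] 5·(inner) — divide through by 5. So div: 4*(-((x - 1) + 5)) = -16.
Step 2. [4*(-((x - 1) + 5)) = -16] 4 out front; divide by 4. So div: -((x - 1) + 5) = -4.
Step 3. [-((x - 1) + 5) = -4] flip signs both sides, so neg: (x - 1) + 5 = 4.
Step 4. [(x - 1) + 5 = 4] subtract 5: x sits inside (… + 5), so sub: x - 1 = -1.
Step 5. [x - 1 = -1] the outer -1 inverts by adding 1 ⇒ sub: x = 0.

Answer: x ∈ {0}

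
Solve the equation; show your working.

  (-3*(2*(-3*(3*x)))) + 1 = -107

Step 1. [(-3*(2*(-3*(3*x)))) + 1 = -107] 1 comes off first (subtract 1), so sub: -3*(2*(-3*(3*x))) = -108.
Step 2. [-3*(2*(-3*(3*x))) = -108] LHS = -3·(…); ÷-3 both sides. So div: 2*(-3*(3*x)) = 36.
Step 3. [2*(-3*(3*x)) = 36] LHS = 2·(…); ÷2 both sides ⇒ div: -3*(3*x) = 18.
Step 4. [-3*(3*x) = 18] divide by the outer -3. So div: 3*x = -6.
Step 5. [3*x = -6] leading coefficient 3: divide by 3 ⇒ div: x = -2.

Answer: x ∈ {-2}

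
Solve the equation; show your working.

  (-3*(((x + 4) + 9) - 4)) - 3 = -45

Step 1. [(-3*(((x + 4) + 9) - 4)) - 3 = -45] common factor -3 (LHS and -45) — divide through. So factor: (((x + 4) + 9) - 4) + 1 = 15.
Step 2. [(((x + 4) + 9) - 4) + 1 = 15] peel the +1: subtract 1 from each side, so sub: ((x + 4) + 9) - 4 = 14.
Step 3. [((x + 4) + 9) - 4 = 14] peel the -4: add 4 from each side. So sub: (x + 4) + 9 = 18.
Step 4. [(x + 4) + 9 = 18] +9 is outermost — subtract 9 both sides, so sub: x + 4 = 9.
Step 5. [x + 4 = 9] the outer +4 inverts by subtracting 4. So sub: x = 5.

Answer: x ∈ {5}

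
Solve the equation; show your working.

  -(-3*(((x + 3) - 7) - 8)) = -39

Step 1. [-(-3*(((x + 3) - 7) - 8)) = -39] LHS negated; negate both sides. So neg: -3*(((x + 3) - 7) - 8) = 39.
Step 2. [-3*(((x + 3) - 7) - 8) = 39] -3 out front; divide by -3, so div: ((x + 3) - 7) - 8 = -13.
Step 3. [((x + 3) - 7) - 8 = -13] -8 is outermost — add 8 both sides ⇒ sub: (x + 3) - 7 = -5.
Step 4. [(x + 3) - 7 = -5] add 7: x sits inside (… - 7), so sub: x + 3 = 2.
Step 5. [x + 3 = 2] 3 comes off first (subtract 3) ⇒ sub: x = -1.

Answer: x ∈ {-1}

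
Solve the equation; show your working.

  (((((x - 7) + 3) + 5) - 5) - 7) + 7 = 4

Step 1. [(((((x - 7) + 3) + 5) - 5) - 7) + 7 = 4] peel the +7: subtract 7 from each side, so sub: ((((x - 7) + 3) + 5) - 5) - 7 = -3.
Step 2. [((((x - 7) + 3) + 5) - 5) - 7 = -3] add 7: x sits inside (… - 7), so sub: (((x - 7) + 3) + 5) - 5 = 4.
Step 3. [(((x - 7) + 3) + 5) - 5 = 4] peel the -5: add 5 from each side ⇒ sub: ((x - 7) + 3) + 5 = 9.
Step 4. [((x - 7) + 3) + 5 = 9] the outer +5 inverts by subtracting 5, so sub: (x - 7) + 3 = 4.
Step 5. [(x - 7) + 3 = 4] peel the +3: subtract 3 from each side, so sub: x - 7 = 1.
Step 6. [x - 7 = 1] the outer -7 inverts by adding 7, so sub: x = 8.

Answer: x ∈ {8}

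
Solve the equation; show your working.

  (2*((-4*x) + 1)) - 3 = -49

Step 1. [(2*((-4*x) + 1)) - 3 = -49] peel the -3: add 3 from each side. So sub: 2*((-4*x) + 1) = -46.
Step 2. [2*((-4*x) + 1) = -46] leading coefficient 2: divide by 2. So div: (-4*x) + 1 = -23.
Step 3. [(-4*x) + 1 = -23] the outer +1 inverts by subtracting 1. So sub: -4*x = -24.
Step 4. [-4*x = -24] LHS = -4·(…); ÷-4 both sides. So div: x = 6.

Answer: x ∈ {6}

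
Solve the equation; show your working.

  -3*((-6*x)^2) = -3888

Step 1. [-3*((-6*x)^2) = -3888] -3·(inner) — divide through by -3. So div: (-6*x)^2 = 1296.
Step 2. [(-6*x)^2 = 1296] LHS squared, RHS 1296 ≥ 0: apply √ (±), so sqrt: -6*x = 36 or -36.
Step 3. [-6*x = 36 or -36] -6 out front; divide by -6 ⇒ div: x = -6 or 6.

Answer: x ∈ {-6, 6}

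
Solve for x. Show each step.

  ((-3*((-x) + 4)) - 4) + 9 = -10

Step 1. [((-3*((-x) + 4)) - 4) + 9 = -10] +9 is outermost — subtract 9 both sides, so sub: (-3*((-x) + 4)) - 4 = -19.
Step 2. [(-3*((-x) + 4)) - 4 = -19] the outer -4 inverts by adding 4, so sub: -3*((-x) + 4) = -15.
Step 3. [-3*((-x) + 4) = -15] -3·(inner) — divide through by -3, so div: (-x) + 4 = 5.
Step 4. [(-x) + 4 = 5] subtract 4: x sits inside (… + 4), so sub: -x = 1.
Step 5. [-x = 1] flip signs both sides ⇒ neg: x = -1.

Answer: x ∈ {-1}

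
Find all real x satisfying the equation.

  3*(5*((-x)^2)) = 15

Step 1. [3*(5*((-x)^2)) = 15] 3·(inner) — divide through by 3. So div: 5*((-x)^2) = 5.
Step 2. [5*((-x)^2) = 5] LHS = 5·(…); ÷5 both sides, so div: (-x)^2 = 1.
Step 3. [(-x)^2 = 1] LHS squared, RHS 1 ≥ 0: apply √ (±). So sqrt: -x = 1 or -1.
Step 4. [-x = 1 or -1] flip signs both sides. So neg: x = -1 or 1.

Answer: x ∈ {-1, 1}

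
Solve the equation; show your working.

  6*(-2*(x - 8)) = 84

Step 1. [6*(-2*(x - 8)) = 84] leading coefficient 6: divide by 6. So div: -2*(x - 8) = 14.
Step 2. [-2*(x - 8) = 14] divide by the outer -2 ⇒ div: x - 8 = -7.
Step 3. [x - 8 = -7] peel the -8: add 8 from each side, so sub: x = 1.

Answer: x ∈ {1}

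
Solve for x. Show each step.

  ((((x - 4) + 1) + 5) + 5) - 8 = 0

Step 1. [((((x - 4) + 1) + 5) + 5) - 8 = 0] peel the -8: add 8 from each side ⇒ sub: (((x - 4) + 1) + 5) + 5 = 8.
Step 2. [(((x - 4) + 1) + 5) + 5 = 8] +5 is outermost — subtract 5 both sides ⇒ sub: ((x - 4) + 1) + 5 = 3.
Step 3. [((x - 4) + 1) + 5 = 3] +5 is outermost — subtract 5 both sides. So sub: (x - 4) + 1 = -2.
Step 4. [(x - 4) + 1 = -2] subtract 1: x sits inside (… + 1), so sub: x - 4 = -3.
Step 5. [x - 4 = -3] add 4: x sits inside (… - 4). So sub: x = 1.

Answer: x ∈ {1}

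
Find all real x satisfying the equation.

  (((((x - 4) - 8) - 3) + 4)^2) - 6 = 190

Step 1. [(((((x - 4) - 8) - 3) + 4)^2) - 6 = 190] 6 comes off first (add 6) ⇒ sub: ((((x - 4) - 8) - 3) + 4)^2 = 196.
Step 2. [((((x - 4) - 8) - 3) + 4)^2 = 196] LHS squared, RHS 196 ≥ 0: apply √ (±). So sqrt: (((x - 4) - 8) - 3) + 4 = 14 or -14.
Step 3. [(((x - 4) - 8) - 3) + 4 = 14 or -14] the outer +4 inverts by subtracting 4. So sub: ((x - 4) - 8) - 3 = 10 or -18.
Step 4. [((x - 4) - 8) - 3 = 10 or -18] peel the -3: add 3 from each side. So sub: (x - 4) - 8 = 13 or -15.
Step 5. [(x - 4) - 8 = 13 or -15] -8 is outermost — add 8 both sides ⇒ sub: x - 4 = 21 or -7.
Step 6. [x - 4 = 21 or -7] the outer -4 inverts by adding 4, so sub: x = 25 or -3.

Answer: x ∈ {-3, 25}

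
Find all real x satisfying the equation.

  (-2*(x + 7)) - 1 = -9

Step 1. [(-2*(x + 7)) - 1 = -9] the outer -1 inverts by adding 1. So sub: -2*(x + 7) = -8.
Step 2. [-2*(x + 7) = -8] LHS = -2·(…); ÷-2 both sides, so div: x + 7 = 4.
Step 3. [x + 7 = 4] peel the +7: subtract 7 from each side. So sub: x = -3.

Answer: x ∈ {-3}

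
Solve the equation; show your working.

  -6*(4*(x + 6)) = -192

Step 1. [-6*(4*(x + 6)) = -192] LHS = -6·(…); ÷-6 both sides. So div: 4*(x + 6) = 32.
Step 2. [4*(x + 6) = 32] LHS = 4·(…); ÷4 both sides. So div: x + 6 = 8.
Step 3. [x + 6 = 8] subtract 6: x sits inside (… + 6). So sub: x = 2.

Answer: x ∈ {2}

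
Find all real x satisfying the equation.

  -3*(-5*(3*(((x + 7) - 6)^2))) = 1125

Step 1. [-3*(-5*(3*(((x + 7) - 6)^2))) = 1125] -3 out front; divide by -3. So div: -5*(3*(((x + 7) - 6)^2)) = -375.
Step 2. [-5*(3*(((x + 7) - 6)^2)) = -375] divide by the outer -5, so div: 3*(((x + 7) - 6)^2) = 75.
Step 3. [3*(((x + 7) - 6)^2) = 75] LHS = 3·(…); ÷3 both sides, so div: ((x + 7) - 6)^2 = 25.
Step 4. [((x + 7) - 6)^2 = 25] √ both sides: 25 ≥ 0 gives two branches, so sqrt: (x + 7) - 6 = 5 or -5.
Step 5. [(x + 7) - 6 = 5 or -5] add 6: x sits inside (… - 6), so sub: x + 7 = 11 or 1.
Step 6. [x + 7 = 11 or 1] +7 is outermost — subtract 7 both sides. So sub: x = 4 or -6.

Answer: x ∈ {-6, 4}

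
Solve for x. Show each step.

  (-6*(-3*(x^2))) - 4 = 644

Step 1. [(-6*(-3*(x^2))) - 4 = 644] add 4: x sits inside (… - 4) ⇒ sub: -6*(-3*(x^2)) = 648.
Step 2. [-6*(-3*(x^2)) = 648] -6 out front; divide by -6 ⇒ div: -3*(x^2) = -108.
Step 3. [-3*(x^2) = -108] LHS = -3·(…); ÷-3 both sides, so div: x^2 = 36.
Step 4. [x^2 = 36] 36 ≥ 0, LHS is (·)² — take ±√ ⇒ sqrt: x = 6 or -6.

Answer: x ∈ {-6, 6}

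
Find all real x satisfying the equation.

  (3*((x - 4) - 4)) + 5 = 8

Step 1. [(3*((x - 4) - 4)) + 5 = 8] 5 comes off first (subtract 5). So sub: 3*((x - 4) - 4) = 3.
Step 2. [3*((x - 4) - 4) = 3] 3 out front; divide by 3. So div: (x - 4) - 4 = 1.
Step 3. [(x - 4) - 4 = 1] the outer -4 inverts by adding 4. So sub: x - 4 = 5.
Step 4. [x - 4 = 5] add 4: x sits inside (… - 4) ⇒ sub: x = 9.

Answer: x ∈ {9}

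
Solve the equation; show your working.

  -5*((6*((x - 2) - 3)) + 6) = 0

Step 1. [-5*((6*((x - 2) - 3)) + 6) = 0] divide by the outer -5. So div: (6*((x - 2) - 3)) + 6 = 0.
Step 2. [(6*((x - 2) - 3)) + 6 = 0] common factor 6 (LHS and 0) — divide through. So factor: ((x - 2) - 3) + 1 = 0.
Step 3. [((x - 2) - 3) + 1 = 0] +1 is outermost — subtract 1 both sides, so sub: (x - 2) - 3 = -1.
Step 4. [(x - 2) - 3 = -1] the outer -3 inverts by adding 3. So sub: x - 2 = 2.
Step 5. [x - 2 = 2] -2 is outermost — add 2 both sides ⇒ sub: x = 4.

Answer: x ∈ {4}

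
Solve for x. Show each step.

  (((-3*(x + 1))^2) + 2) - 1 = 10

Step 1. [(((-3*(x + 1))^2) + 2) - 1 = 10] peel the -1: add 1 from each side. So sub: ((-3*(x + 1))^2) + 2 = 11.
Step 2. [((-3*(x + 1))^2) + 2 = 11] peel the +2: subtract 2 from each side. So sub: (-3*(x + 1))^2 = 9.
Step 3. [(-3*(x + 1))^2 = 9] √ both sides: 9 ≥ 0 gives two branches ⇒ sqrt: -3*(x + 1) = 3 or -3.
Step 4. [-3*(x + 1) = 3 or -3] LHS = -3·(…); ÷-3 both sides ⇒ div: x + 1 = -1 or 1.
Step 5. [x + 1 = -1 or 1] +1 is outermost — subtract 1 both sides, so sub: x = -2 or 0.

Answer: x ∈ {-2, 0}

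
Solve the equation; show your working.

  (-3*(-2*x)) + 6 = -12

Step 1. [(-3*(-2*x)) + 6 = -12] 6 comes off first (subtract 6), so sub: -3*(-2*x) = -18.
Step 2. [-3*(-2*x) = -18] -3 out front; divide by -3, so div: -2*x = 6.
Step 3. [-2*x = 6] -2·(inner) — divide through by -2 ⇒ div: x = -3.

Answer: x ∈ {-3}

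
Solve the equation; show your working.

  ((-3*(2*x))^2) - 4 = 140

Step 1. [((-3*(2*x))^2) - 4 = 140] 4 comes off first (add 4), so sub: (-3*(2*x))^2 = 144.
Step 2. [(-3*(2*x))^2 = 144] LHS squared, RHS 144 ≥ 0: apply √ (±). So sqrt: -3*(2*x) = 12 or -12.
Step 3. [-3*(2*x) = 12 or -12] LHS = -3·(…); ÷-3 both sides ⇒ div: 2*x = -4 or 4.
Step 4. [2*x = -4 or 4] divide by the outer 2. So div: x = -2 or 2.

Answer: x ∈ {-2, 2}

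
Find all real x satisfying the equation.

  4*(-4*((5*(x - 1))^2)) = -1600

Step 1. [4*(-4*((5*(x - 1))^2)) = -1600] 4 out front; divide by 4, so div: -4*((5*(x - 1))^2) = -400.
Step 2. [-4*((5*(x - 1))^2) = -400] divide by the outer -4. So div: (5*(x - 1))^2 = 100.
Step 3. [(5*(x - 1))^2 = 100] √ both sides: 100 ≥ 0 gives two branches, so sqrt: 5*(x - 1) = 10 or -10.
Step 4. [5*(x - 1) = 10 or -10] leading coefficient 5: divide by 5 ⇒ div: x - 1 = 2 or -2.
Step 5. [x - 1 = 2 or -2] -1 is outermost — add 1 both sides ⇒ sub: x = 3 or -1.

Answer: x ∈ {-1, 3}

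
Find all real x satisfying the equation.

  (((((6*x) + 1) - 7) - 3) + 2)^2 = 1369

Step 1. [(((((6*x) + 1) - 7) - 3) + 2)^2 = 1369] 1369 ≥ 0, LHS is (·)² — take ±√ ⇒ sqrt: ((((6*x) + 1) - 7) - 3) + 2 = 37 or -37.
Step 2. [((((6*x) + 1) - 7) - 3) + 2 = 37 or -37] +2 is outermost — subtract 2 both sides, so sub: (((6*x) + 1) - 7) - 3 = 35 or -39.
Step 3. [(((6*x) + 1) - 7) - 3 = 35 or -39] add 3: x sits inside (… - 3), so sub: ((6*x) + 1) - 7 = 38 or -36.
Step 4. [((6*x) + 1) - 7 = 38 or -36] -7 is outermost — add 7 both sides ⇒ sub: (6*x) + 1 = 45 or -29.
Step 5. [(6*x) + 1 = 45 or -29] subtract 1: x sits inside (… + 1). So sub: 6*x = 44 or -30.
Step 6. [6*x = 44 or -30] leading coefficient 6: divide by 6, so div: x = 22/3 or -5.

Answer: x ∈ {-5, 22/3}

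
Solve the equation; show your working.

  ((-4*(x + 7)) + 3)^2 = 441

Step 1. [((-4*(x + 7)) + 3)^2 = 441] LHS squared, RHS 441 ≥ 0: apply √ (±), so sqrt: (-4*(x + 7)) + 3 = 21 or -21.
Step 2. [(-4*(x + 7)) + 3 = 21 or -21] +3 is outermost — subtract 3 both sides, so sub: -4*(x + 7) = 18 or -24.
Step 3. [-4*(x + 7) = 18 or -24] -4 out front; divide by -4 ⇒ div: x + 7 = -9/2 or 6.
Step 4. [x + 7 = -9/2 or 6] +7 is outermost — subtract 7 both sides, so sub: x = -23/2 or -1.

Answer: x ∈ {-23/2, -1}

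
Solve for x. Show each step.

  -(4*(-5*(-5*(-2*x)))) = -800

Step 1. [-(4*(-5*(-5*(-2*x)))) = -800] LHS negated; negate both sides. So neg: 4*(-5*(-5*(-2*x))) = 800.
Step 2. [4*(-5*(-5*(-2*x))) = 800] LHS = 4·(…); ÷4 both sides ⇒ div: -5*(-5*(-2*x)) = 200.
Step 3. [-5*(-5*(-2*x)) = 200] divide by the outer -5 ⇒ div: -5*(-2*x) = -40.
Step 4. [-5*(-2*x) = -40] LHS = -5·(…); ÷-5 both sides, so div: -2*x = 8.
Step 5. [-2*x = 8] -2 out front; divide by -2. So div: x = -4.

Answer: x ∈ {-4}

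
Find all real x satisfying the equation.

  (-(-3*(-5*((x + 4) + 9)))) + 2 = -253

Step 1. [(-(-3*(-5*((x + 4) + 9)))) + 2 = -253] +2 is outermost — subtract 2 both sides, so sub: -(-3*(-5*((x + 4) + 9))) = -255.
Step 2. [-(-3*(-5*((x + 4) + 9))) = -255] leading − — multiply by −1. So neg: -3*(-5*((x + 4) + 9)) = 255.
Step 3. [-3*(-5*((x + 4) + 9)) = 255] leading coefficient -3: divide by -3. So div: -5*((x + 4) + 9) = -85.
Step 4. [-5*((x + 4) + 9) = -85] LHS = -5·(…); ÷-5 both sides. So div: (x + 4) + 9 = 17.
Step 5. [(x + 4) + 9 = 17] subtract 9: x sits inside (… + 9) ⇒ sub: x + 4 = 8.
Step 6. [x + 4 = 8] peel the +4: subtract 4 from each side ⇒ sub: x = 4.

Answer: x ∈ {4}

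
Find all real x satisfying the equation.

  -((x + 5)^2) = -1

Step 1. [-((x + 5)^2) = -1] LHS negated; negate both sides. So neg: (x + 5)^2 = 1.
Step 2. [(x + 5)^2 = 1] LHS squared, RHS 1 ≥ 0: apply √ (±) ⇒ sqrt: x + 5 = 1 or -1.
Step 3. [x + 5 = 1 or -1] the outer +5 inverts by subtracting 5. So sub: x = -4 or -6.

Answer: x ∈ {-6, -4}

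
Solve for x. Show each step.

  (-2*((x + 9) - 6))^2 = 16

Step 1. [(-2*((x + 9) - 6))^2 = 16] LHS squared, RHS 16 ≥ 0: apply √ (±), so sqrt: -2*((x + 9) - 6) = 4 or -4.
Step 2. [-2*((x + 9) - 6) = 4 or -4] LHS = -2·(…); ÷-2 both sides, so div: (x + 9) - 6 = -2 or 2.
Step 3. [(x + 9) - 6 = -2 or 2] peel the -6: add 6 from each side, so sub: x + 9 = 4 or 8.
Step 4. [x + 9 = 4 or 8] peel the +9: subtract 9 from each side ⇒ sub: x = -5 or -1.

Answer: x ∈ {-5, -1}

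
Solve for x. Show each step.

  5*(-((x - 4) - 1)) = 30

Step 1. [5*(-((x - 4) - 1)) = 30] leading coefficient 5: divide by 5 ⇒ div: -((x - 4) - 1) = 6.
Step 2. [-((x - 4) - 1) = 6] flip signs both sides ⇒ neg: (x - 4) - 1 = -6.
Step 3. [(x - 4) - 1 = -6] the outer -1 inverts by adding 1, so sub: x - 4 = -5.
Step 4. [x - 4 = -5] the outer -4 inverts by adding 4. So sub: x = -1.

Answer: x ∈ {-1}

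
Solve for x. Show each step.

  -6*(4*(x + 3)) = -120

Step 1. [-6*(4*(x + 3)) = -120] -6 out front; divide by -6, so div: 4*(x + 3) = 20.
Step 2. [4*(x + 3) = 20] leading coefficient 4: divide by 4, so div: x + 3 = 5.
Step 3. [x + 3 = 5] +3 is outermost — subtract 3 both sides ⇒ sub: x = 2.

Answer: x ∈ {2}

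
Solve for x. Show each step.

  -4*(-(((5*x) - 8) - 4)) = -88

Step 1. [-4*(-(((5*x) - 8) - 4)) = -88] -4·(inner) — divide through by -4 ⇒ div: -(((5*x) - 8) - 4) = 22.
Step 2. [-(((5*x) - 8) - 4) = 22] flip signs both sides, so neg: ((5*x) - 8) - 4 = -22.
Step 3. [((5*x) - 8) - 4 = -22] the outer -4 inverts by adding 4. So sub: (5*x) - 8 = -18.
Step 4. [(5*x) - 8 = -18] 8 comes off first (add 8). So sub: 5*x = -10.
Step 5. [5*x = -10] 5·(inner) — divide through by 5. So div: x = -2.

Answer: x ∈ {-2}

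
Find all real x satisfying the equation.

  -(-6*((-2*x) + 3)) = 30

Step 1. [-(-6*((-2*x) + 3)) = 30] flip signs both sides. So neg: -6*((-2*x) + 3) = -30.
Step 2. [-6*((-2*x) + 3) = -30] leading coefficient -6: divide by -6 ⇒ div: (-2*x) + 3 = 5.
Step 3. [(-2*x) + 3 = 5] the outer +3 inverts by subtracting 3, so sub: -2*x = 2.
Step 4. [-2*x = 2] -2·(inner) — divide through by -2. So div: x = -1.

Answer: x ∈ {-1}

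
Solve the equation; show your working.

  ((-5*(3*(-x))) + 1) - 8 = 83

Step 1. [((-5*(3*(-x))) + 1) - 8 = 83] peel the -8: add 8 from each side. So sub: (-5*(3*(-x))) + 1 = 91.
Step 2. [(-5*(3*(-x))) + 1 = 91] peel the +1: subtract 1 from each side. So sub: -5*(3*(-x)) = 90.
Step 3. [-5*(3*(-x)) = 90] leading coefficient -5: divide by -5. So div: 3*(-x) = -18.
Step 4. [3*(-x) = -18] LHS = 3·(…); ÷3 both sides ⇒ div: -x = -6.
Step 5. [-x = -6] LHS negated; negate both sides, so neg: x = 6.

Answer: x ∈ {6}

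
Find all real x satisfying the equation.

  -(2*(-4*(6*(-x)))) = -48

Step 1. [-(2*(-4*(6*(-x)))) = -48] LHS negated; negate both sides. So neg: 2*(-4*(6*(-x))) = 48.
Step 2. [2*(-4*(6*(-x))) = 48] 2·(inner) — divide through by 2, so div: -4*(6*(-x)) = 24.
Step 3. [-4*(6*(-x)) = 24] divide by the outer -4 ⇒ div: 6*(-x) = -6.
Step 4. [6*(-x) = -6] divide by the outer 6. So div: -x = -1.
Step 5. [-x = -1] flip signs both sides. So neg: x = 1.

Answer: x ∈ {1}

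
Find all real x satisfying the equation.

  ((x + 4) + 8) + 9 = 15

Step 1. [((x + 4) + 8) + 9 = 15] +9 is outermost — subtract 9 both sides ⇒ sub: (x + 4) + 8 = 6.
Step 2. [(x + 4) + 8 = 6] +8 is outermost — subtract 8 both sides, so sub: x + 4 = -2.
Step 3. [x + 4 = -2] the outer +4 inverts by subtracting 4. So sub: x = -6.

Answer: x ∈ {-6}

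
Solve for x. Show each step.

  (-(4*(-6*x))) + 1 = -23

Step 1. [(-(4*(-6*x))) + 1 = -23] the outer +1 inverts by subtracting 1. So sub: -(4*(-6*x)) = -24.
Step 2. [-(4*(-6*x)) = -24] leading − — multiply by −1 ⇒ neg: 4*(-6*x) = 24.
Step 3. [4*(-6*x) = 24] divide by the outer 4. So div: -6*x = 6.
Step 4. [-6*x = 6] leading coefficient -6: divide by -6. So div: x = -1.

Answer: x ∈ {-1}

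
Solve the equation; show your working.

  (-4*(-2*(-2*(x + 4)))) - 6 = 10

Step 1. [(-4*(-2*(-2*(x + 4)))) - 6 = 10] -6 is outermost — add 6 both sides, so sub: -4*(-2*(-2*(x + 4))) = 16.
Step 2. [-4*(-2*(-2*(x + 4))) = 16] LHS = -4·(…); ÷-4 both sides. So div: -2*(-2*(x + 4)) = -4.
Step 3. [-2*(-2*(x + 4)) = -4] -2·(inner) — divide through by -2 ⇒ div: -2*(x + 4) = 2.
Step 4. [-2*(x + 4) = 2] leading coefficient -2: divide by -2, so div: x + 4 = -1.
Step 5. [x + 4 = -1] subtract 4: x sits inside (… + 4) ⇒ sub: x = -5.

Answer: x ∈ {-5}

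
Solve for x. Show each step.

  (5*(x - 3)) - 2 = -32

Step 1. [(5*(x - 3)) - 2 = -32] the outer -2 inverts by adding 2 ⇒ sub: 5*(x - 3) = -30.
Step 2. [5*(x - 3) = -30] 5·(inner) — divide through by 5, so div: x - 3 = -6.
Step 3. [x - 3 = -6] peel the -3: add 3 from each side, so sub: x = -3.

Answer: x ∈ {-3}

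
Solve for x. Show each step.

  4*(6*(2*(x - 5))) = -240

Step 1. [4*(6*(2*(x - 5))) = -240] divide by the outer 4, so div: 6*(2*(x - 5)) = -60.
Step 2. [6*(2*(x - 5)) = -60] leading coefficient 6: divide by 6. So div: 2*(x - 5) = -10.
Step 3. [2*(x - 5) = -10] 2 out front; divide by 2, so div: x - 5 = -5.
Step 4. [x - 5 = -5] 5 comes off first (add 5) ⇒ sub: x = 0.

Answer: x ∈ {0}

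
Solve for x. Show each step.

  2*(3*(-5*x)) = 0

Step 1. [2*(3*(-5*x)) = 0] leading coefficient 2: divide by 2, so div: 3*(-5*x) = 0.
Step 2. [3*(-5*x) = 0] divide by the outer 3, so div: -5*x = 0.
Step 3. [-5*x = 0] leading coefficient -5: divide by -5, so div: x = 0.

Answer: x ∈ {0}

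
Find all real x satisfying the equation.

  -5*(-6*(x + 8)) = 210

Step 1. [-5*(-6*(x + 8)) = 210] -5 out front; divide by -5, so div: -6*(x + 8) = -42.
Step 2. [-6*(x + 8) = -42] leading coefficient -6: divide by -6 ⇒ div: x + 8 = 7.
Step 3. [x + 8 = 7] subtract 8: x sits inside (… + 8) ⇒ sub: x = -1.

Answer: x ∈ {-1}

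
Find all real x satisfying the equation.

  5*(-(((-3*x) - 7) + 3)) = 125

Step 1. [5*(-(((-3*x) - 7) + 3)) = 125] leading coefficient 5: divide by 5. So div: -(((-3*x) - 7) + 3) = 25.
Step 2. [-(((-3*x) - 7) + 3) = 25] leading − — multiply by −1. So neg: ((-3*x) - 7) + 3 = -25.
Step 3. [((-3*x) - 7) + 3 = -25] the outer +3 inverts by subtracting 3 ⇒ sub: (-3*x) - 7 = -28.
Step 4. [(-3*x) - 7 = -28] the outer -7 inverts by adding 7, so sub: -3*x = -21.
Step 5. [-3*x = -21] LHS = -3·(…); ÷-3 both sides. So div: x = 7.

Answer: x ∈ {7}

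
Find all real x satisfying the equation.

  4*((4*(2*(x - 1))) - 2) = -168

Step 1. [4*((4*(2*(x - 1))) - 2) = -168] leading coefficient 4: divide by 4. So div: (4*(2*(x - 1))) - 2 = -42.
Step 2. [(4*(2*(x - 1))) - 2 = -42] -2 is outermost — add 2 both sides, so sub: 4*(2*(x - 1)) = -40.
Step 3. [4*(2*(x - 1)) = -40] divide by the outer 4. So div: 2*(x - 1) = -10.
Step 4. [2*(x - 1) = -10] 2·(inner) — divide through by 2 ⇒ div: x - 1 = -5.
Step 5. [x - 1 = -5] 1 comes off first (add 1). So sub: x = -4.

Answer: x ∈ {-4}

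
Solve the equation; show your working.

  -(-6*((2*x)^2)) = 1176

Step 1. [-(-6*((2*x)^2)) = 1176] flip signs both sides ⇒ neg: -6*((2*x)^2) = -1176.
Step 2. [-6*((2*x)^2) = -1176] divide by the outer -6 ⇒ div: (2*x)^2 = 196.
Step 3. [(2*x)^2 = 196] √ both sides: 196 ≥ 0 gives two branches ⇒ sqrt: 2*x = 14 or -14.
Step 4. [2*x = 14 or -14] LHS = 2·(…); ÷2 both sides. So div: x = 7 or -7.

Answer: x ∈ {-7, 7}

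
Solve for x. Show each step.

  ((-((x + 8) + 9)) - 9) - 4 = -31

Step 1. [((-((x + 8) + 9)) - 9) - 4 = -31] -4 is outermost — add 4 both sides, so sub: (-((x + 8) + 9)) - 9 = -27.
Step 2. [(-((x + 8) + 9)) - 9 = -27] the outer -9 inverts by adding 9, so sub: -((x + 8) + 9) = -18.
Step 3. [-((x + 8) + 9) = -18] flip signs both sides, so neg: (x + 8) + 9 = 18.
Step 4. [(x + 8) + 9 = 18] +9 is outermost — subtract 9 both sides. So sub: x + 8 = 9.
Step 5. [x + 8 = 9] peel the +8: subtract 8 from each side ⇒ sub: x = 1.

Answer: x ∈ {1}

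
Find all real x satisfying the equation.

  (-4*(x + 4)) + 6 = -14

Step 1. [(-4*(x + 4)) + 6 = -14] the outer +6 inverts by subtracting 6 ⇒ sub: -4*(x + 4) = -20.
Step 2. [-4*(x + 4) = -20] -4 out front; divide by -4. So div: x + 4 = 5.
Step 3. [x + 4 = 5] the outer +4 inverts by subtracting 4 ⇒ sub: x = 1.

Answer: x ∈ {1}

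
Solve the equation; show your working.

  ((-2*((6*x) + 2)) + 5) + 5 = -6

Step 1. [((-2*((6*x) + 2)) + 5) + 5 = -6] peel the +5: subtract 5 from each side ⇒ sub: (-2*((6*x) + 2)) + 5 = -11.
Step 2. [(-2*((6*x) + 2)) + 5 = -11] peel the +5: subtract 5 from each side, so sub: -2*((6*x) + 2) = -16.
Step 3. [-2*((6*x) + 2) = -16] -2·(inner) — divide through by -2. So div: (6*x) + 2 = 8.
Step 4. [(6*x) + 2 = 8] +2 is outermost — subtract 2 both sides, so sub: 6*x = 6.
Step 5. [6*x = 6] leading coefficient 6: divide by 6, so div: x = 1.

Answer: x ∈ {1}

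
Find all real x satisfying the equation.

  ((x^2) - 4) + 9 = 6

Step 1. [((x^2) - 4) + 9 = 6] the outer +9 inverts by subtracting 9, so sub: (x^2) - 4 = -3.
Step 2. [(x^2) - 4 = -3] 4 comes off first (add 4), so sub: x^2 = 1.
Step 3. [x^2 = 1] √ both sides: 1 ≥ 0 gives two branches. So sqrt: x = 1 or -1.

Answer: x ∈ {-1, 1}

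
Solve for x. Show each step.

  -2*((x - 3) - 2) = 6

Step 1. [-2*((x - 3) - 2) = 6] LHS = -2·(…); ÷-2 both sides. So div: (x - 3) - 2 = -3.
Step 2. [(x - 3) - 2 = -3] 2 comes off first (add 2) ⇒ sub: x - 3 = -1.
Step 3. [x - 3 = -1] -3 is outermost — add 3 both sides ⇒ sub: x = 2.

Answer: x ∈ {2}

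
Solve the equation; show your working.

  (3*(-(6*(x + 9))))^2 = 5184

Step 1. [(3*(-(6*(x + 9))))^2 = 5184] 5184 ≥ 0, LHS is (·)² — take ±√ ⇒ sqrt: 3*(-(6*(x + 9))) = 72 or -72.
Step 2. [3*(-(6*(x + 9))) = 72 or -72] LHS = 3·(…); ÷3 both sides, so div: -(6*(x + 9)) = 24 or -24.
Step 3. [-(6*(x + 9)) = 24 or -24] leading − — multiply by −1 ⇒ neg: 6*(x + 9) = -24 or 24.
Step 4. [6*(x + 9) = -24 or 24] divide by the outer 6 ⇒ div: x + 9 = -4 or 4.
Step 5. [x + 9 = -4 or 4] the outer +9 inverts by subtracting 9, so sub: x = -13 or -5.

Answer: x ∈ {-13, -5}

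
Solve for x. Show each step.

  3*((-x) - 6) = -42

Step 1. [3*((-x) - 6) = -42] 3 out front; divide by 3, so div: (-x) - 6 = -14.
Step 2. [(-x) - 6 = -14] peel the -6: add 6 from each side, so sub: -x = -8.
Step 3. [-x = -8] LHS negated; negate both sides ⇒ neg: x = 8.

Answer: x ∈ {8}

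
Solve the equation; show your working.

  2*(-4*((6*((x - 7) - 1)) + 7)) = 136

Step 1. [2*(-4*((6*((x - 7) - 1)) + 7)) = 136] leading coefficient 2: divide by 2. So div: -4*((6*((x - 7) - 1)) + 7) = 68.
Step 2. [-4*((6*((x - 7) - 1)) + 7) = 68] -4 out front; divide by -4. So div: (6*((x - 7) - 1)) + 7 = -17.
Step 3. [(6*((x - 7) - 1)) + 7 = -17] the outer +7 inverts by subtracting 7, so sub: 6*((x - 7) - 1) = -24.
Step 4. [6*((x - 7) - 1) = -24] divide by the outer 6 ⇒ div: (x - 7) - 1 = -4.
Step 5. [(x - 7) - 1 = -4] -1 is outermost — add 1 both sides, so sub: x - 7 = -3.
Step 6. [x - 7 = -3] peel the -7: add 7 from each side. So sub: x = 4.

Answer: x ∈ {4}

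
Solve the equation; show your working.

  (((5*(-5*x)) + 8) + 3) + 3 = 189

Step 1. [(((5*(-5*x)) + 8) + 3) + 3 = 189] 3 comes off first (subtract 3). So sub: ((5*(-5*x)) + 8) + 3 = 186.
Step 2. [((5*(-5*x)) + 8) + 3 = 186] +3 is outermost — subtract 3 both sides, so sub: (5*(-5*x)) + 8 = 183.
Step 3. [(5*(-5*x)) + 8 = 183] subtract 8: x sits inside (… + 8). So sub: 5*(-5*x) = 175.
Step 4. [5*(-5*x) = 175] leading coefficient 5: divide by 5, so div: -5*x = 35.
Step 5. [-5*x = 35] -5 out front; divide by -5. So div: x = -7.

Answer: x ∈ {-7}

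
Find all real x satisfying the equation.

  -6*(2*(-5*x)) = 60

Step 1. [-6*(2*(-5*x)) = 60] divide by the outer -6. So div: 2*(-5*x) = -10.
Step 2. [2*(-5*x) = -10] LHS = 2·(…); ÷2 both sides. So div: -5*x = -5.
Step 3. [-5*x = -5] -5·(inner) — divide through by -5, so div: x = 1.

Answer: x ∈ {1}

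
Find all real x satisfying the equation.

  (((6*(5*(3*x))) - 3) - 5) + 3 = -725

Step 1. [(((6*(5*(3*x))) - 3) - 5) + 3 = -725] the outer +3 inverts by subtracting 3. So sub: ((6*(5*(3*x))) - 3) - 5 = -728.
Step 2. [((6*(5*(3*x))) - 3) - 5 = -728] 5 comes off first (add 5). So sub: (6*(5*(3*x))) - 3 = -723.
Step 3. [(6*(5*(3*x))) - 3 = -723] -3 is outermost — add 3 both sides ⇒ sub: 6*(5*(3*x)) = -720.
Step 4. [6*(5*(3*x)) = -720] leading coefficient 6: divide by 6, so div: 5*(3*x) = -120.
Step 5. [5*(3*x) = -120] leading coefficient 5: divide by 5 ⇒ div: 3*x = -24.
Step 6. [3*x = -24] divide by the outer 3, so div: x = -8.

Answer: x ∈ {-8}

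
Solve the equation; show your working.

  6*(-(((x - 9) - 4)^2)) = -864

Step 1. [6*(-(((x - 9) - 4)^2)) = -864] 6 out front; divide by 6. So div: -(((x - 9) - 4)^2) = -144.
Step 2. [-(((x - 9) - 4)^2) = -144] LHS negated; negate both sides. So neg: ((x - 9) - 4)^2 = 144.
Step 3. [((x - 9) - 4)^2 = 144] 144 ≥ 0, LHS is (·)² — take ±√, so sqrt: (x - 9) - 4 = 12 or -12.
Step 4. [(x - 9) - 4 = 12 or -12] the outer -4 inverts by adding 4, so sub: x - 9 = 16 or -8.
Step 5. [x - 9 = 16 or -8] add 9: x sits inside (… - 9). So sub: x = 25 or 1.

Answer: x ∈ {1, 25}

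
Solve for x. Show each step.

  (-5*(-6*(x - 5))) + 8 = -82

Step 1. [(-5*(-6*(x - 5))) + 8 = -82] 8 comes off first (subtract 8) ⇒ sub: -5*(-6*(x - 5)) = -90.
Step 2. [-5*(-6*(x - 5)) = -90] -5 out front; divide by -5. So div: -6*(x - 5) = 18.
Step 3. [-6*(x - 5) = 18] -6·(inner) — divide through by -6. So div: x - 5 = -3.
Step 4. [x - 5 = -3] 5 comes off first (add 5). So sub: x = 2.

Answer: x ∈ {2}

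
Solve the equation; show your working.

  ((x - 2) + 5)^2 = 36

Step 1. [((x - 2) + 5)^2 = 36] LHS squared, RHS 36 ≥ 0: apply √ (±). So sqrt: (x - 2) + 5 = 6 or -6.
Step 2. [(x - 2) + 5 = 6 or -6] 5 comes off first (subtract 5), so sub: x - 2 = 1 or -11.
Step 3. [x - 2 = 1 or -11] the outer -2 inverts by adding 2. So sub: x = 3 or -9.

Answer: x ∈ {-9, 3}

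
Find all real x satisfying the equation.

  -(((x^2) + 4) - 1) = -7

Step 1. [-(((x^2) + 4) - 1) = -7] flip signs both sides. So neg: ((x^2) + 4) - 1 = 7.
Step 2. [((x^2) + 4) - 1 = 7] -1 is outermost — add 1 both sides. So sub: (x^2) + 4 = 8.
Step 3. [(x^2) + 4 = 8] peel the +4: subtract 4 from each side, so sub: x^2 = 4.
Step 4. [x^2 = 4] √ both sides: 4 ≥ 0 gives two branches, so sqrt: x = 2 or -2.

Answer: x ∈ {-2, 2}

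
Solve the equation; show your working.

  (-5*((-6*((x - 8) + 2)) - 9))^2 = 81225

Step 1. [(-5*((-6*((x - 8) + 2)) - 9))^2 = 81225] LHS squared, RHS 81225 ≥ 0: apply √ (±) ⇒ sqrt: -5*((-6*((x - 8) + 2)) - 9) = 285 or -285.
Step 2. [-5*((-6*((x - 8) + 2)) - 9) = 285 or -285] leading coefficient -5: divide by -5 ⇒ div: (-6*((x - 8) + 2)) - 9 = -57 or 57.
Step 3. [(-6*((x - 8) + 2)) - 9 = -57 or 57] the outer -9 inverts by adding 9. So sub: -6*((x - 8) + 2) = -48 or 66.
Step 4. [-6*((x - 8) + 2) = -48 or 66] LHS = -6·(…); ÷-6 both sides ⇒ div: (x - 8) + 2 = 8 or -11.
Step 5. [(x - 8) + 2 = 8 or -11] subtract 2: x sits inside (… + 2), so sub: x - 8 = 6 or -13.
Step 6. [x - 8 = 6 or -13] the outer -8 inverts by adding 8 ⇒ sub: x = 14 or -5.

Answer: x ∈ {-5, 14}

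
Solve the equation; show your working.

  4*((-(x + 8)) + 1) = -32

Step 1. [4*((-(x + 8)) + 1) = -32] leading coefficient 4: divide by 4. So div: (-(x + 8)) + 1 = -8.
Step 2. [(-(x + 8)) + 1 = -8] the outer +1 inverts by subtracting 1 ⇒ sub: -(x + 8) = -9.
Step 3. [-(x + 8) = -9] LHS negated; negate both sides. So neg: x + 8 = 9.
Step 4. [x + 8 = 9] peel the +8: subtract 8 from each side. So sub: x = 1.

Answer: x ∈ {1}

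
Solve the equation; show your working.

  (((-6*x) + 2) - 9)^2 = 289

Step 1. [(((-6*x) + 2) - 9)^2 = 289] LHS squared, RHS 289 ≥ 0: apply √ (±). So sqrt: ((-6*x) + 2) - 9 = 17 or -17.
Step 2. [((-6*x) + 2) - 9 = 17 or -17] 9 comes off first (add 9). So sub: (-6*x) + 2 = 26 or -8.
Step 3. [(-6*x) + 2 = 26 or -8] subtract 2: x sits inside (… + 2) ⇒ sub: -6*x = 24 or -10.
Step 4. [-6*x = 24 or -10] leading coefficient -6: divide by -6 ⇒ div: x = -4 or 5/3.

Answer: x ∈ {-4, 5/3}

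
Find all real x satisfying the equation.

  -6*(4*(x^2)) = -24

Step 1. [-6*(4*(x^2)) = -24] -6 out front; divide by -6, so div: 4*(x^2) = 4.
Step 2. [4*(x^2) = 4] 4 out front; divide by 4. So div: x^2 = 1.
Step 3. [x^2 = 1] √ both sides: 1 ≥ 0 gives two branches. So sqrt: x = 1 or -1.

Answer: x ∈ {-1, 1}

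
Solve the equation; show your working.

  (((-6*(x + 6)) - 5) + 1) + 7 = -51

Step 1. [(((-6*(x + 6)) - 5) + 1) + 7 = -51] subtract 7: x sits inside (… + 7) ⇒ sub: ((-6*(x + 6)) - 5) + 1 = -58.
Step 2. [((-6*(x + 6)) - 5) + 1 = -58] 1 comes off first (subtract 1), so sub: (-6*(x + 6)) - 5 = -59.
Step 3. [(-6*(x + 6)) - 5 = -59] 5 comes off first (add 5). So sub: -6*(x + 6) = -54.
Step 4. [-6*(x + 6) = -54] divide by the outer -6 ⇒ div: x + 6 = 9.
Step 5. [x + 6 = 9] the outer +6 inverts by subtracting 6 ⇒ sub: x = 3.

Answer: x ∈ {3}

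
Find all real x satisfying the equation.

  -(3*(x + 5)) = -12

Step 1. [-(3*(x + 5)) = -12] leading − — multiply by −1 ⇒ neg: 3*(x + 5) = 12.
Step 2. [3*(x + 5) = 12] 3 out front; divide by 3 ⇒ div: x + 5 = 4.
Step 3. [x + 5 = 4] the outer +5 inverts by subtracting 5 ⇒ sub: x = -1.

Answer: x ∈ {-1}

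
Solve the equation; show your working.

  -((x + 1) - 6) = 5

Step 1. [-((x + 1) - 6) = 5] flip signs both sides. So neg: (x + 1) - 6 = -5.
Step 2. [(x + 1) - 6 = -5] the outer -6 inverts by adding 6, so sub: x + 1 = 1.
Step 3. [x + 1 = 1] 1 comes off first (subtract 1), so sub: x = 0.

Answer: x ∈ {0}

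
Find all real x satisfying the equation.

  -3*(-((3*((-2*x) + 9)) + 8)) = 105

Step 1. [-3*(-((3*((-2*x) + 9)) + 8)) = 105] -3·(inner) — divide through by -3 ⇒ div: -((3*((-2*x) + 9)) + 8) = -35.
Step 2. [-((3*((-2*x) + 9)) + 8) = -35] flip signs both sides. So neg: (3*((-2*x) + 9)) + 8 = 35.
Step 3. [(3*((-2*x) + 9)) + 8 = 35] 8 comes off first (subtract 8), so sub: 3*((-2*x) + 9) = 27.
Step 4. [3*((-2*x) + 9) = 27] leading coefficient 3: divide by 3, so div: (-2*x) + 9 = 9.
Step 5. [(-2*x) + 9 = 9] peel the +9: subtract 9 from each side, so sub: -2*x = 0.
Step 6. [-2*x = 0] -2 out front; divide by -2. So div: x = 0.

Answer: x ∈ {0}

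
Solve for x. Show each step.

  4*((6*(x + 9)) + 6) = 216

Step 1. [4*((6*(x + 9)) + 6) = 216] 4·(inner) — divide through by 4 ⇒ div: (6*(x + 9)) + 6 = 54.
Step 2. [(6*(x + 9)) + 6 = 54] 6 divides every term; factor it out. So factor: (x + 9) + 1 = 9.
Step 3. [(x + 9) + 1 = 9] subtract 1: x sits inside (… + 1), so sub: x + 9 = 8.
Step 4. [x + 9 = 8] the outer +9 inverts by subtracting 9 ⇒ sub: x = -1.

Answer: x ∈ {-1}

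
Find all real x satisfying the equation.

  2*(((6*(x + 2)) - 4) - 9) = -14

Step 1. [2*(((6*(x + 2)) - 4) - 9) = -14] 2·(inner) — divide through by 2 ⇒ div: ((6*(x + 2)) - 4) - 9 = -7.
Step 2. [((6*(x + 2)) - 4) - 9 = -7] 9 comes off first (add 9) ⇒ sub: (6*(x + 2)) - 4 = 2.
Step 3. [(6*(x + 2)) - 4 = 2] peel the -4: add 4 from each side. So sub: 6*(x + 2) = 6.
Step 4. [6*(x + 2) = 6] leading coefficient 6: divide by 6 ⇒ div: x + 2 = 1.
Step 5. [x + 2 = 1] +2 is outermost — subtract 2 both sides. So sub: x = -1.

Answer: x ∈ {-1}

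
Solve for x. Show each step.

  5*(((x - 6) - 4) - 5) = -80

Step 1. [5*(((x - 6) - 4) - 5) = -80] 5 out front; divide by 5 ⇒ div: ((x - 6) - 4) - 5 = -16.
Step 2. [((x - 6) - 4) - 5 = -16] the outer -5 inverts by adding 5 ⇒ sub: (x - 6) - 4 = -11.
Step 3. [(x - 6) - 4 = -11] 4 comes off first (add 4). So sub: x - 6 = -7.
Step 4. [x - 6 = -7] peel the -6: add 6 from each side. So sub: x = -1.

Answer: x ∈ {-1}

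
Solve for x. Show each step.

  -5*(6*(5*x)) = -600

Step 1. [-5*(6*(5*x)) = -600] divide by the outer -5 ⇒ div: 6*(5*x) = 120.
Step 2. [6*(5*x) = 120] 6·(inner) — divide through by 6. So div: 5*x = 20.
Step 3. [5*x = 20] LHS = 5·(…); ÷5 both sides. So div: x = 4.

Answer: x ∈ {4}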